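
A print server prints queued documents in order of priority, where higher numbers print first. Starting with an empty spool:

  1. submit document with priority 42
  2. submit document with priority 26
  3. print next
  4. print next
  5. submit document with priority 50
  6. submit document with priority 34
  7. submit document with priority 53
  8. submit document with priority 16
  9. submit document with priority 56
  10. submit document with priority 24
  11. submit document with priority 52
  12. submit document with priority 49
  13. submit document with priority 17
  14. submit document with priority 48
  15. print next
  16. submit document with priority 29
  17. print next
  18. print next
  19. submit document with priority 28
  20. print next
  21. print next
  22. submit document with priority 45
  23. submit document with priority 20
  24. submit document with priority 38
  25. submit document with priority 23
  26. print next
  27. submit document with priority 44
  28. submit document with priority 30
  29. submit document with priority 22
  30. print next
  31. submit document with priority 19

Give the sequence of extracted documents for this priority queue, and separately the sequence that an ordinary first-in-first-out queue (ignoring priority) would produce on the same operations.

insert 42 → {42}
insert 26 → {42, 26}
print next → 42; now {26}
print next → 26; now {}
insert 50 → {50}
insert 34 → {50, 34}
insert 53 → {53, 50, 34}
insert 16 → {53, 50, 34, 16}
insert 56 → {56, 53, 50, 34, 16}
insert 24 → {56, 53, 50, 34, 24, 16}
insert 52 → {56, 53, 52, 50, 34, 24, 16}
insert 49 → {56, 53, 52, 50, 49, 34, 24, 16}
insert 17 → {56, 53, 52, 50, 49, 34, 24, 17, 16}
insert 48 → {56, 53, 52, 50, 49, 48, 34, 24, 17, 16}
print next → 56; now {53, 52, 50, 49, 48, 34, 24, 17, 16}
insert 29 → {53, 52, 50, 49, 48, 34, 29, 24, 17, 16}
print next → 53; now {52, 50, 49, 48, 34, 29, 24, 17, 16}
print next → 52; now {50, 49, 48, 34, 29, 24, 17, 16}
insert 28 → {50, 49, 48, 34, 29, 28, 24, 17, 16}
print next → 50; now {49, 48, 34, 29, 28, 24, 17, 16}
print next → 49; now {48, 34, 29, 28, 24, 17, 16}
insert 45 → {48, 45, 34, 29, 28, 24, 17, 16}
insert 20 → {48, 45, 34, 29, 28, 24, 20, 17, 16}
insert 38 → {48, 45, 38, 34, 29, 28, 24, 20, 17, 16}
insert 23 → {48, 45, 38, 34, 29, 28, 24, 23, 20, 17, 16}
print next → 48; now {45, 38, 34, 29, 28, 24, 23, 20, 17, 16}
insert 44 → {45, 44, 38, 34, 29, 28, 24, 23, 20, 17, 16}
insert 30 → {45, 44, 38, 34, 30, 29, 28, 24, 23, 20, 17, 16}
insert 22 → {45, 44, 38, 34, 30, 29, 28, 24, 23, 22, 20, 17, 16}
print next → 45; now {44, 38, 34, 30, 29, 28, 24, 23, 22, 20, 17, 16}
insert 19 → {44, 38, 34, 30, 29, 28, 24, 23, 22, 20, 19, 17, 16}

priority queue: [42, 26, 56, 53, 52, 50, 49, 48, 45]; FIFO queue: 42, 26, 50, 34, 53, 16, 56, 24, 52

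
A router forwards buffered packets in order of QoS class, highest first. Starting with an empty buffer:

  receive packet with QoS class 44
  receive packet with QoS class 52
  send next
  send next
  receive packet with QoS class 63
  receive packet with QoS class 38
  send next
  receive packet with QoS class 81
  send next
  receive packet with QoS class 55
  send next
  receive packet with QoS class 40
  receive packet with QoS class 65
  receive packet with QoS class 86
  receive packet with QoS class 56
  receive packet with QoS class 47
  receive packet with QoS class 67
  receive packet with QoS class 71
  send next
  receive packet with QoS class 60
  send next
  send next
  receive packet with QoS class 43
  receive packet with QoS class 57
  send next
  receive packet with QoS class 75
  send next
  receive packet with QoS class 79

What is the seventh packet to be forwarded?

71

insert 44 → {44}
insert 52 → {52, 44}
send next → 52; now {44}
send next → 44; now {}
insert 63 → {63}
insert 38 → {63, 38}
send next → 63; now {38}
insert 81 → {81, 38}
send next → 81; now {38}
insert 55 → {55, 38}
send next → 55; now {38}
insert 40 → {40, 38}
insert 65 → {65, 40, 38}
insert 86 → {86, 65, 40, 38}
insert 56 → {86, 65, 56, 40, 38}
insert 47 → {86, 65, 56, 47, 40, 38}
insert 67 → {86, 67, 65, 56, 47, 40, 38}
insert 71 → {86, 71, 67, 65, 56, 47, 40, 38}
send next → 86; now {71, 67, 65, 56, 47, 40, 38}
insert 60 → {71, 67, 65, 60, 56, 47, 40, 38}
send next → 71; now {67, 65, 60, 56, 47, 40, 38}
send next → 67; now {65, 60, 56, 47, 40, 38}
insert 43 → {65, 60, 56, 47, 43, 40, 38}
insert 57 → {65, 60, 57, 56, 47, 43, 40, 38}
send next → 65; now {60, 57, 56, 47, 43, 40, 38}
insert 75 → {75, 60, 57, 56, 47, 43, 40, 38}
send next → 75; now {60, 57, 56, 47, 43, 40, 38}
insert 79 → {79, 60, 57, 56, 47, 43, 40, 38}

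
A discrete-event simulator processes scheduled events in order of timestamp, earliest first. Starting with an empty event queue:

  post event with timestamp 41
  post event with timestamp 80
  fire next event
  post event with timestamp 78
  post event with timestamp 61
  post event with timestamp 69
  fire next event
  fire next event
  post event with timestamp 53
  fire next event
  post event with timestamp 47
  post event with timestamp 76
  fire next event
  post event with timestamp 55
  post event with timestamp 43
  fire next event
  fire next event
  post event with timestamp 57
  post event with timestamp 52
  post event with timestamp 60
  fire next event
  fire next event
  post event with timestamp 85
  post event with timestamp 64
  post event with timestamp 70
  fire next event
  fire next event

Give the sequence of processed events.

insert 41 → {41}
insert 80 → {41, 80}
fire next event → 41; now {80}
insert 78 → {78, 80}
insert 61 → {61, 78, 80}
insert 69 → {61, 69, 78, 80}
fire next event → 61; now {69, 78, 80}
fire next event → 69; now {78, 80}
insert 53 → {53, 78, 80}
fire next event → 53; now {78, 80}
insert 47 → {47, 78, 80}
insert 76 → {47, 76, 78, 80}
fire next event → 47; now {76, 78, 80}
insert 55 → {55, 76, 78, 80}
insert 43 → {43, 55, 76, 78, 80}
fire next event → 43; now {55, 76, 78, 80}
fire next event → 55; now {76, 78, 80}
insert 57 → {57, 76, 78, 80}
insert 52 → {52, 57, 76, 78, 80}
insert 60 → {52, 57, 60, 76, 78, 80}
fire next event → 52; now {57, 60, 76, 78, 80}
fire next event → 57; now {60, 76, 78, 80}
insert 85 → {60, 76, 78, 80, 85}
insert 64 → {60, 64, 76, 78, 80, 85}
insert 70 → {60, 64, 70, 76, 78, 80, 85}
fire next event → 60; now {64, 70, 76, 78, 80, 85}
fire next event → 64; now {70, 76, 78, 80, 85}

41, 61, 69, 53, 47, 43, 55, 52, 57, 60, 64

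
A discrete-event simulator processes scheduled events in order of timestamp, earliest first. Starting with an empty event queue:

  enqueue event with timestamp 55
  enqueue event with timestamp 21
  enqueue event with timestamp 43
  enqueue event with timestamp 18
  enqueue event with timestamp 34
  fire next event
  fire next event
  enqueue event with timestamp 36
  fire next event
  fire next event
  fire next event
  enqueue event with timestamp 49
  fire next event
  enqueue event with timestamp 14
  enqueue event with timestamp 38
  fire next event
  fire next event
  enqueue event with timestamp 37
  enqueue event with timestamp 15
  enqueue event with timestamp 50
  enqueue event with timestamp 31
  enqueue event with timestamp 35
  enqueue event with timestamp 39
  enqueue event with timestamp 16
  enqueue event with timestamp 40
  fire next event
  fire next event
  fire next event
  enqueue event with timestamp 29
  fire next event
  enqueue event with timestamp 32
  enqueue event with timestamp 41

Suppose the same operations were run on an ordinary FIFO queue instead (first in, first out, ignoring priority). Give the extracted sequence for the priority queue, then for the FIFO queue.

priority queue: [18, 21, 34, 36, 43, 49, 14, 38, 15, 16, 31, 29]; FIFO queue: [55, 21, 43, 18, 34, 36, 49, 14, 38, 37, 15, 50]

insert 55 → {55}
insert 21 → {21, 55}
insert 43 → {21, 43, 55}
insert 18 → {18, 21, 43, 55}
insert 34 → {18, 21, 34, 43, 55}
fire next event → 18; now {21, 34, 43, 55}
fire next event → 21; now {34, 43, 55}
insert 36 → {34, 36, 43, 55}
fire next event → 34; now {36, 43, 55}
fire next event → 36; now {43, 55}
fire next event → 43; now {55}
insert 49 → {49, 55}
fire next event → 49; now {55}
insert 14 → {14, 55}
insert 38 → {14, 38, 55}
fire next event → 14; now {38, 55}
fire next event → 38; now {55}
insert 37 → {37, 55}
insert 15 → {15, 37, 55}
insert 50 → {15, 37, 50, 55}
insert 31 → {15, 31, 37, 50, 55}
insert 35 → {15, 31, 35, 37, 50, 55}
insert 39 → {15, 31, 35, 37, 39, 50, 55}
insert 16 → {15, 16, 31, 35, 37, 39, 50, 55}
insert 40 → {15, 16, 31, 35, 37, 39, 40, 50, 55}
fire next event → 15; now {16, 31, 35, 37, 39, 40, 50, 55}
fire next event → 16; now {31, 35, 37, 39, 40, 50, 55}
fire next event → 31; now {35, 37, 39, 40, 50, 55}
insert 29 → {29, 35, 37, 39, 40, 50, 55}
fire next event → 29; now {35, 37, 39, 40, 50, 55}
insert 32 → {32, 35, 37, 39, 40, 50, 55}
insert 41 → {32, 35, 37, 39, 40, 41, 50, 55}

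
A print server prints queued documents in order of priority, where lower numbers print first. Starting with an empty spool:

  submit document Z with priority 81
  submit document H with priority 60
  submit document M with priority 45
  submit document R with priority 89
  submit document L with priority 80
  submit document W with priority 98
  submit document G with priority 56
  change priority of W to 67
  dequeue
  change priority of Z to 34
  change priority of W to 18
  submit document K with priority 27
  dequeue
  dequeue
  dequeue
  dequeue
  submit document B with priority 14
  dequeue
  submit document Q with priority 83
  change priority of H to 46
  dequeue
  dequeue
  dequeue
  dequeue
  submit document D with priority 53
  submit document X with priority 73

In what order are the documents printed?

add Z (priority 81) → {Z:81}
add H (priority 60) → {H:60, Z:81}
add M (priority 45) → {M:45, H:60, Z:81}
add R (priority 89) → {M:45, H:60, Z:81, R:89}
add L (priority 80) → {M:45, H:60, L:80, Z:81, R:89}
add W (priority 98) → {M:45, H:60, L:80, Z:81, R:89, W:98}
add G (priority 56) → {M:45, G:56, H:60, L:80, Z:81, R:89, W:98}
update W to priority 67 → {M:45, G:56, H:60, W:67, L:80, Z:81, R:89}
dequeue → M; now {G:56, H:60, W:67, L:80, Z:81, R:89}
update Z to priority 34 → {Z:34, G:56, H:60, W:67, L:80, R:89}
update W to priority 18 → {W:18, Z:34, G:56, H:60, L:80, R:89}
add K (priority 27) → {W:18, K:27, Z:34, G:56, H:60, L:80, R:89}
dequeue → W; now {K:27, Z:34, G:56, H:60, L:80, R:89}
dequeue → K; now {Z:34, G:56, H:60, L:80, R:89}
dequeue → Z; now {G:56, H:60, L:80, R:89}
dequeue → G; now {H:60, L:80, R:89}
add B (priority 14) → {B:14, H:60, L:80, R:89}
dequeue → B; now {H:60, L:80, R:89}
add Q (priority 83) → {H:60, L:80, Q:83, R:89}
update H to priority 46 → {H:46, L:80, Q:83, R:89}
dequeue → H; now {L:80, Q:83, R:89}
dequeue → L; now {Q:83, R:89}
dequeue → Q; now {R:89}
dequeue → R; now {}
add D (priority 53) → {D:53}
add X (priority 73) → {D:53, X:73}

M, W, K, Z, G, B, H, L, Q, R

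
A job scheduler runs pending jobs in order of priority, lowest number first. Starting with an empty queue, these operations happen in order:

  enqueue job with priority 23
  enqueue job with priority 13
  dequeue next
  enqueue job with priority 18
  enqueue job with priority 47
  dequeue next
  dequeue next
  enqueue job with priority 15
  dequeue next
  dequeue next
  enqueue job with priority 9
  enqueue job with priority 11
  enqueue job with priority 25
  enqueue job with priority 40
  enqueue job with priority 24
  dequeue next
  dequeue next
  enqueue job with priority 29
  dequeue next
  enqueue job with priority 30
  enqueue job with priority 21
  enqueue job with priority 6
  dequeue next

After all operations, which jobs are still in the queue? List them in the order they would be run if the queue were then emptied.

insert 23 → {23}
insert 13 → {13, 23}
dequeue next → 13; now {23}
insert 18 → {18, 23}
insert 47 → {18, 23, 47}
dequeue next → 18; now {23, 47}
dequeue next → 23; now {47}
insert 15 → {15, 47}
dequeue next → 15; now {47}
dequeue next → 47; now {}
insert 9 → {9}
insert 11 → {9, 11}
insert 25 → {9, 11, 25}
insert 40 → {9, 11, 25, 40}
insert 24 → {9, 11, 24, 25, 40}
dequeue next → 9; now {11, 24, 25, 40}
dequeue next → 11; now {24, 25, 40}
insert 29 → {24, 25, 29, 40}
dequeue next → 24; now {25, 29, 40}
insert 30 → {25, 29, 30, 40}
insert 21 → {21, 25, 29, 30, 40}
insert 6 → {6, 21, 25, 29, 30, 40}
dequeue next → 6; now {21, 25, 29, 30, 40}

21 → 25 → 29 → 30 → 40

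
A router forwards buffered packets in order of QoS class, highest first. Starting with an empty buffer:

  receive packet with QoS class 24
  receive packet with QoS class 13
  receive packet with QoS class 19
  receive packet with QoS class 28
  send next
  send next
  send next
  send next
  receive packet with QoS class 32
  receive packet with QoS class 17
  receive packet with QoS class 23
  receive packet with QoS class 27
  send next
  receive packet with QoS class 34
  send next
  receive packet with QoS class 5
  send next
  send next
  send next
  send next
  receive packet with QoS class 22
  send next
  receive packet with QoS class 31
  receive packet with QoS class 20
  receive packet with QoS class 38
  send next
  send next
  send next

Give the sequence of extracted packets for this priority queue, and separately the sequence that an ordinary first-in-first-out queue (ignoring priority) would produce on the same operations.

priority queue: 28 → 24 → 19 → 13 → 32 → 34 → 27 → 23 → 17 → 5 → 22 → 38 → 31 → 20; FIFO queue: 24, 13, 19, 28, 32, 17, 23, 27, 34, 5, 22, 31, 20, 38

insert 24 → {24}
insert 13 → {24, 13}
insert 19 → {24, 19, 13}
insert 28 → {28, 24, 19, 13}
send next → 28; now {24, 19, 13}
send next → 24; now {19, 13}
send next → 19; now {13}
send next → 13; now {}
insert 32 → {32}
insert 17 → {32, 17}
insert 23 → {32, 23, 17}
insert 27 → {32, 27, 23, 17}
send next → 32; now {27, 23, 17}
insert 34 → {34, 27, 23, 17}
send next → 34; now {27, 23, 17}
insert 5 → {27, 23, 17, 5}
send next → 27; now {23, 17, 5}
send next → 23; now {17, 5}
send next → 17; now {5}
send next → 5; now {}
insert 22 → {22}
send next → 22; now {}
insert 31 → {31}
insert 20 → {31, 20}
insert 38 → {38, 31, 20}
send next → 38; now {31, 20}
send next → 31; now {20}
send next → 20; now {}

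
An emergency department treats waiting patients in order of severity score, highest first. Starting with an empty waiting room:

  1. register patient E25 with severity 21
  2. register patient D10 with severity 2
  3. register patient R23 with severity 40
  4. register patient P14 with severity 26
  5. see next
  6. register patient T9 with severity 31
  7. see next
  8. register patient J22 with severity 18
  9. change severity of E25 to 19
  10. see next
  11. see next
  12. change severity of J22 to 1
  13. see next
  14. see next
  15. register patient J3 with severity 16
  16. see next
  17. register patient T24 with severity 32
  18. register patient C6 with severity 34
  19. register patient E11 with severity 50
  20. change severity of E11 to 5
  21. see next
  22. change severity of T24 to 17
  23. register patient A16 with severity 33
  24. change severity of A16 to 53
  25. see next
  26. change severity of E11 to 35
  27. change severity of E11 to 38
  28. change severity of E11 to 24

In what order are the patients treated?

R23 → T9 → P14 → E25 → D10 → J22 → J3 → C6 → A16

add E25 (severity 21) → {E25:21}
add D10 (severity 2) → {E25:21, D10:2}
add R23 (severity 40) → {R23:40, E25:21, D10:2}
add P14 (severity 26) → {R23:40, P14:26, E25:21, D10:2}
see next → R23; now {P14:26, E25:21, D10:2}
add T9 (severity 31) → {T9:31, P14:26, E25:21, D10:2}
see next → T9; now {P14:26, E25:21, D10:2}
add J22 (severity 18) → {P14:26, E25:21, J22:18, D10:2}
update E25 to severity 19 → {P14:26, E25:19, J22:18, D10:2}
see next → P14; now {E25:19, J22:18, D10:2}
see next → E25; now {J22:18, D10:2}
update J22 to severity 1 → {D10:2, J22:1}
see next → D10; now {J22:1}
see next → J22; now {}
add J3 (severity 16) → {J3:16}
see next → J3; now {}
add T24 (severity 32) → {T24:32}
add C6 (severity 34) → {C6:34, T24:32}
add E11 (severity 50) → {E11:50, C6:34, T24:32}
update E11 to severity 5 → {C6:34, T24:32, E11:5}
see next → C6; now {T24:32, E11:5}
update T24 to severity 17 → {T24:17, E11:5}
add A16 (severity 33) → {A16:33, T24:17, E11:5}
update A16 to severity 53 → {A16:53, T24:17, E11:5}
see next → A16; now {T24:17, E11:5}
update E11 to severity 35 → {E11:35, T24:17}
update E11 to severity 38 → {E11:38, T24:17}
update E11 to severity 24 → {E11:24, T24:17}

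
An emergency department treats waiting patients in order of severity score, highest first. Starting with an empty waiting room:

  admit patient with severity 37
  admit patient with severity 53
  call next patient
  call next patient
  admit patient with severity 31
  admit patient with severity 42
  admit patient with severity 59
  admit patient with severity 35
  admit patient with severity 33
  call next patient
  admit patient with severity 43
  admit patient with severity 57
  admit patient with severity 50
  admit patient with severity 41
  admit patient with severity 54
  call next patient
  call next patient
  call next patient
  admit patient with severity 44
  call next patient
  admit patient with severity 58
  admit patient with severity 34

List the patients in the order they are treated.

insert 37 → {37}
insert 53 → {53, 37}
call next patient → 53; now {37}
call next patient → 37; now {}
insert 31 → {31}
insert 42 → {42, 31}
insert 59 → {59, 42, 31}
insert 35 → {59, 42, 35, 31}
insert 33 → {59, 42, 35, 33, 31}
call next patient → 59; now {42, 35, 33, 31}
insert 43 → {43, 42, 35, 33, 31}
insert 57 → {57, 43, 42, 35, 33, 31}
insert 50 → {57, 50, 43, 42, 35, 33, 31}
insert 41 → {57, 50, 43, 42, 41, 35, 33, 31}
insert 54 → {57, 54, 50, 43, 42, 41, 35, 33, 31}
call next patient → 57; now {54, 50, 43, 42, 41, 35, 33, 31}
call next patient → 54; now {50, 43, 42, 41, 35, 33, 31}
call next patient → 50; now {43, 42, 41, 35, 33, 31}
insert 44 → {44, 43, 42, 41, 35, 33, 31}
call next patient → 44; now {43, 42, 41, 35, 33, 31}
insert 58 → {58, 43, 42, 41, 35, 33, 31}
insert 34 → {58, 43, 42, 41, 35, 34, 33, 31}

53 → 37 → 59 → 57 → 54 → 50 → 44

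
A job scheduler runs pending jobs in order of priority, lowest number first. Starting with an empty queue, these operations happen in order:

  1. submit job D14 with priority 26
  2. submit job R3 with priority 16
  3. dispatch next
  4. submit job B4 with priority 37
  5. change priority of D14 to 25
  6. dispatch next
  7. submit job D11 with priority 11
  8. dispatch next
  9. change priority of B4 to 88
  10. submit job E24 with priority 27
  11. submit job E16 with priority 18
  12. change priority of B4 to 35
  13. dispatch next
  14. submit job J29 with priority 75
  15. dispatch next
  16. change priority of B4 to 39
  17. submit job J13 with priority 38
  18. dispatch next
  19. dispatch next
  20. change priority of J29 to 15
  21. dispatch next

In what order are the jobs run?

R3, D14, D11, E16, E24, J13, B4, J29

add D14 (priority 26) → {D14:26}
add R3 (priority 16) → {R3:16, D14:26}
dispatch next → R3; now {D14:26}
add B4 (priority 37) → {D14:26, B4:37}
update D14 to priority 25 → {D14:25, B4:37}
dispatch next → D14; now {B4:37}
add D11 (priority 11) → {D11:11, B4:37}
dispatch next → D11; now {B4:37}
update B4 to priority 88 → {B4:88}
add E24 (priority 27) → {E24:27, B4:88}
add E16 (priority 18) → {E16:18, E24:27, B4:88}
update B4 to priority 35 → {E16:18, E24:27, B4:35}
dispatch next → E16; now {E24:27, B4:35}
add J29 (priority 75) → {E24:27, B4:35, J29:75}
dispatch next → E24; now {B4:35, J29:75}
update B4 to priority 39 → {B4:39, J29:75}
add J13 (priority 38) → {J13:38, B4:39, J29:75}
dispatch next → J13; now {B4:39, J29:75}
dispatch next → B4; now {J29:75}
update J29 to priority 15 → {J29:15}
dispatch next → J29; now {}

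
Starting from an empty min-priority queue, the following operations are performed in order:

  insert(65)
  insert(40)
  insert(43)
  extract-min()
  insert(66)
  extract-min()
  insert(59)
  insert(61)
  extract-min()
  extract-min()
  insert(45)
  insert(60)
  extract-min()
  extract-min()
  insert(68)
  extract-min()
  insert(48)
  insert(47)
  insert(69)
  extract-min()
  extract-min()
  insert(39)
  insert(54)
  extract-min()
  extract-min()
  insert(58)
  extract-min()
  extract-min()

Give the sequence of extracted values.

[40, 43, 59, 61, 45, 60, 65, 47, 48, 39, 54, 58, 66]

insert 65 → {65}
insert 40 → {40, 65}
insert 43 → {40, 43, 65}
extract-min → 40; now {43, 65}
insert 66 → {43, 65, 66}
extract-min → 43; now {65, 66}
insert 59 → {59, 65, 66}
insert 61 → {59, 61, 65, 66}
extract-min → 59; now {61, 65, 66}
extract-min → 61; now {65, 66}
insert 45 → {45, 65, 66}
insert 60 → {45, 60, 65, 66}
extract-min → 45; now {60, 65, 66}
extract-min → 60; now {65, 66}
insert 68 → {65, 66, 68}
extract-min → 65; now {66, 68}
insert 48 → {48, 66, 68}
insert 47 → {47, 48, 66, 68}
insert 69 → {47, 48, 66, 68, 69}
extract-min → 47; now {48, 66, 68, 69}
extract-min → 48; now {66, 68, 69}
insert 39 → {39, 66, 68, 69}
insert 54 → {39, 54, 66, 68, 69}
extract-min → 39; now {54, 66, 68, 69}
extract-min → 54; now {66, 68, 69}
insert 58 → {58, 66, 68, 69}
extract-min → 58; now {66, 68, 69}
extract-min → 66; now {68, 69}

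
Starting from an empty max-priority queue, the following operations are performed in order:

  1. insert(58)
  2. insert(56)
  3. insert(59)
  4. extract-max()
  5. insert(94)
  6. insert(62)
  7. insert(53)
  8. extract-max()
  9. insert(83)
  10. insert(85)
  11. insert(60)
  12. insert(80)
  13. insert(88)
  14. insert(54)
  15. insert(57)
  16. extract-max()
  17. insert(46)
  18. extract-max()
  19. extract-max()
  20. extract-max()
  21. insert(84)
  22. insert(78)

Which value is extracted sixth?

insert 58 → {58}
insert 56 → {58, 56}
insert 59 → {59, 58, 56}
extract-max → 59; now {58, 56}
insert 94 → {94, 58, 56}
insert 62 → {94, 62, 58, 56}
insert 53 → {94, 62, 58, 56, 53}
extract-max → 94; now {62, 58, 56, 53}
insert 83 → {83, 62, 58, 56, 53}
insert 85 → {85, 83, 62, 58, 56, 53}
insert 60 → {85, 83, 62, 60, 58, 56, 53}
insert 80 → {85, 83, 80, 62, 60, 58, 56, 53}
insert 88 → {88, 85, 83, 80, 62, 60, 58, 56, 53}
insert 54 → {88, 85, 83, 80, 62, 60, 58, 56, 54, 53}
insert 57 → {88, 85, 83, 80, 62, 60, 58, 57, 56, 54, 53}
extract-max → 88; now {85, 83, 80, 62, 60, 58, 57, 56, 54, 53}
insert 46 → {85, 83, 80, 62, 60, 58, 57, 56, 54, 53, 46}
extract-max → 85; now {83, 80, 62, 60, 58, 57, 56, 54, 53, 46}
extract-max → 83; now {80, 62, 60, 58, 57, 56, 54, 53, 46}
extract-max → 80; now {62, 60, 58, 57, 56, 54, 53, 46}
insert 84 → {84, 62, 60, 58, 57, 56, 54, 53, 46}
insert 78 → {84, 78, 62, 60, 58, 57, 56, 54, 53, 46}

80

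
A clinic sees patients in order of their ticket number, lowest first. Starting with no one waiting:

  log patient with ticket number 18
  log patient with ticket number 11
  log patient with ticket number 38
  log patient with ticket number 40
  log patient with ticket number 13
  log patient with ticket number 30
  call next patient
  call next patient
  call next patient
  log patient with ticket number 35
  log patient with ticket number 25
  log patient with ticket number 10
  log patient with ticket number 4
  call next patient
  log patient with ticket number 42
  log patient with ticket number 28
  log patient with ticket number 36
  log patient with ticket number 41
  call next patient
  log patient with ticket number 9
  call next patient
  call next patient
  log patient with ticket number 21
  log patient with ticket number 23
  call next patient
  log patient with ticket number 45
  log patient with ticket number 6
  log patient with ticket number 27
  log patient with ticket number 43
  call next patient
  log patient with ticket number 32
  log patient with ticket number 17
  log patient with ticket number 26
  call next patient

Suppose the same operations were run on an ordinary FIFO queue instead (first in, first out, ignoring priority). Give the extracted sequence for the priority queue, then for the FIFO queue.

priority queue: [11, 13, 18, 4, 10, 9, 25, 21, 6, 17]; FIFO queue: 18, 11, 38, 40, 13, 30, 35, 25, 10, 4

insert 18 → {18}
insert 11 → {11, 18}
insert 38 → {11, 18, 38}
insert 40 → {11, 18, 38, 40}
insert 13 → {11, 13, 18, 38, 40}
insert 30 → {11, 13, 18, 30, 38, 40}
call next patient → 11; now {13, 18, 30, 38, 40}
call next patient → 13; now {18, 30, 38, 40}
call next patient → 18; now {30, 38, 40}
insert 35 → {30, 35, 38, 40}
insert 25 → {25, 30, 35, 38, 40}
insert 10 → {10, 25, 30, 35, 38, 40}
insert 4 → {4, 10, 25, 30, 35, 38, 40}
call next patient → 4; now {10, 25, 30, 35, 38, 40}
insert 42 → {10, 25, 30, 35, 38, 40, 42}
insert 28 → {10, 25, 28, 30, 35, 38, 40, 42}
insert 36 → {10, 25, 28, 30, 35, 36, 38, 40, 42}
insert 41 → {10, 25, 28, 30, 35, 36, 38, 40, 41, 42}
call next patient → 10; now {25, 28, 30, 35, 36, 38, 40, 41, 42}
insert 9 → {9, 25, 28, 30, 35, 36, 38, 40, 41, 42}
call next patient → 9; now {25, 28, 30, 35, 36, 38, 40, 41, 42}
call next patient → 25; now {28, 30, 35, 36, 38, 40, 41, 42}
insert 21 → {21, 28, 30, 35, 36, 38, 40, 41, 42}
insert 23 → {21, 23, 28, 30, 35, 36, 38, 40, 41, 42}
call next patient → 21; now {23, 28, 30, 35, 36, 38, 40, 41, 42}
insert 45 → {23, 28, 30, 35, 36, 38, 40, 41, 42, 45}
insert 6 → {6, 23, 28, 30, 35, 36, 38, 40, 41, 42, 45}
insert 27 → {6, 23, 27, 28, 30, 35, 36, 38, 40, 41, 42, 45}
insert 43 → {6, 23, 27, 28, 30, 35, 36, 38, 40, 41, 42, 43, 45}
call next patient → 6; now {23, 27, 28, 30, 35, 36, 38, 40, 41, 42, 43, 45}
insert 32 → {23, 27, 28, 30, 32, 35, 36, 38, 40, 41, 42, 43, 45}
insert 17 → {17, 23, 27, 28, 30, 32, 35, 36, 38, 40, 41, 42, 43, 45}
insert 26 → {17, 23, 26, 27, 28, 30, 32, 35, 36, 38, 40, 41, 42, 43, 45}
call next patient → 17; now {23, 26, 27, 28, 30, 32, 35, 36, 38, 40, 41, 42, 43, 45}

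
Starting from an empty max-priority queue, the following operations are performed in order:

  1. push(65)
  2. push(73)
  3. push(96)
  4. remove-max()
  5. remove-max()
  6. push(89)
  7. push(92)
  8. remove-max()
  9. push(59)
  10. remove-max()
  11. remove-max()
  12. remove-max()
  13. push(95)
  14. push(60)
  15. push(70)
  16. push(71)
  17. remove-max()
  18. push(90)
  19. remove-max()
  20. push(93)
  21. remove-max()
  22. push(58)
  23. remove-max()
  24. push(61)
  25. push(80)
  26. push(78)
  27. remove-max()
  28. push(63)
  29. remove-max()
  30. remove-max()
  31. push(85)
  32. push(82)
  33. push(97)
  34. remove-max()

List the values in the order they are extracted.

96 → 73 → 92 → 89 → 65 → 59 → 95 → 90 → 93 → 71 → 80 → 78 → 70 → 97

insert 65 → {65}
insert 73 → {73, 65}
insert 96 → {96, 73, 65}
remove-max → 96; now {73, 65}
remove-max → 73; now {65}
insert 89 → {89, 65}
insert 92 → {92, 89, 65}
remove-max → 92; now {89, 65}
insert 59 → {89, 65, 59}
remove-max → 89; now {65, 59}
remove-max → 65; now {59}
remove-max → 59; now {}
insert 95 → {95}
insert 60 → {95, 60}
insert 70 → {95, 70, 60}
insert 71 → {95, 71, 70, 60}
remove-max → 95; now {71, 70, 60}
insert 90 → {90, 71, 70, 60}
remove-max → 90; now {71, 70, 60}
insert 93 → {93, 71, 70, 60}
remove-max → 93; now {71, 70, 60}
insert 58 → {71, 70, 60, 58}
remove-max → 71; now {70, 60, 58}
insert 61 → {70, 61, 60, 58}
insert 80 → {80, 70, 61, 60, 58}
insert 78 → {80, 78, 70, 61, 60, 58}
remove-max → 80; now {78, 70, 61, 60, 58}
insert 63 → {78, 70, 63, 61, 60, 58}
remove-max → 78; now {70, 63, 61, 60, 58}
remove-max → 70; now {63, 61, 60, 58}
insert 85 → {85, 63, 61, 60, 58}
insert 82 → {85, 82, 63, 61, 60, 58}
insert 97 → {97, 85, 82, 63, 61, 60, 58}
remove-max → 97; now {85, 82, 63, 61, 60, 58}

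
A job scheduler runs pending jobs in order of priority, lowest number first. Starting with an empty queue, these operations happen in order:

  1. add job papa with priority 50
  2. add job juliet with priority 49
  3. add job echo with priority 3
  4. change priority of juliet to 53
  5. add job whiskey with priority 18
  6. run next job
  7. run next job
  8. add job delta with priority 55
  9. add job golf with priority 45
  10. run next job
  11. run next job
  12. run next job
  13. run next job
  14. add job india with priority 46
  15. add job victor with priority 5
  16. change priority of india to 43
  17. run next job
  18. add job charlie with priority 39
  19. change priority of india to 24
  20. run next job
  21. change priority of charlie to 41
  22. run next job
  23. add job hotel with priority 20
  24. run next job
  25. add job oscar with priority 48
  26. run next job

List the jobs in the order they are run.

add papa (priority 50) → {papa:50}
add juliet (priority 49) → {juliet:49, papa:50}
add echo (priority 3) → {echo:3, juliet:49, papa:50}
update juliet to priority 53 → {echo:3, papa:50, juliet:53}
add whiskey (priority 18) → {echo:3, whiskey:18, papa:50, juliet:53}
run next job → echo; now {whiskey:18, papa:50, juliet:53}
run next job → whiskey; now {papa:50, juliet:53}
add delta (priority 55) → {papa:50, juliet:53, delta:55}
add golf (priority 45) → {golf:45, papa:50, juliet:53, delta:55}
run next job → golf; now {papa:50, juliet:53, delta:55}
run next job → papa; now {juliet:53, delta:55}
run next job → juliet; now {delta:55}
run next job → delta; now {}
add india (priority 46) → {india:46}
add victor (priority 5) → {victor:5, india:46}
update india to priority 43 → {victor:5, india:43}
run next job → victor; now {india:43}
add charlie (priority 39) → {charlie:39, india:43}
update india to priority 24 → {india:24, charlie:39}
run next job → india; now {charlie:39}
update charlie to priority 41 → {charlie:41}
run next job → charlie; now {}
add hotel (priority 20) → {hotel:20}
run next job → hotel; now {}
add oscar (priority 48) → {oscar:48}
run next job → oscar; now {}

[echo, whiskey, golf, papa, juliet, delta, victor, india, charlie, hotel, oscar]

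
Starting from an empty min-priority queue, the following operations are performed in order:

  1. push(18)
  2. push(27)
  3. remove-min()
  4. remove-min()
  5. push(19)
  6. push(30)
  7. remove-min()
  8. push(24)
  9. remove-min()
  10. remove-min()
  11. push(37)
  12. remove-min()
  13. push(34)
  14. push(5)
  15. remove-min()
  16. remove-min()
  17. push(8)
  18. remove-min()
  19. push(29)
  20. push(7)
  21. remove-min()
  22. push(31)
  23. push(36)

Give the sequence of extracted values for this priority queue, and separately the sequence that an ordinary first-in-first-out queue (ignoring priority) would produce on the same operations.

insert 18 → {18}
insert 27 → {18, 27}
remove-min → 18; now {27}
remove-min → 27; now {}
insert 19 → {19}
insert 30 → {19, 30}
remove-min → 19; now {30}
insert 24 → {24, 30}
remove-min → 24; now {30}
remove-min → 30; now {}
insert 37 → {37}
remove-min → 37; now {}
insert 34 → {34}
insert 5 → {5, 34}
remove-min → 5; now {34}
remove-min → 34; now {}
insert 8 → {8}
remove-min → 8; now {}
insert 29 → {29}
insert 7 → {7, 29}
remove-min → 7; now {29}
insert 31 → {29, 31}
insert 36 → {29, 31, 36}

priority queue: 18 → 27 → 19 → 24 → 30 → 37 → 5 → 34 → 8 → 7; FIFO queue: 18, 27, 19, 30, 24, 37, 34, 5, 8, 29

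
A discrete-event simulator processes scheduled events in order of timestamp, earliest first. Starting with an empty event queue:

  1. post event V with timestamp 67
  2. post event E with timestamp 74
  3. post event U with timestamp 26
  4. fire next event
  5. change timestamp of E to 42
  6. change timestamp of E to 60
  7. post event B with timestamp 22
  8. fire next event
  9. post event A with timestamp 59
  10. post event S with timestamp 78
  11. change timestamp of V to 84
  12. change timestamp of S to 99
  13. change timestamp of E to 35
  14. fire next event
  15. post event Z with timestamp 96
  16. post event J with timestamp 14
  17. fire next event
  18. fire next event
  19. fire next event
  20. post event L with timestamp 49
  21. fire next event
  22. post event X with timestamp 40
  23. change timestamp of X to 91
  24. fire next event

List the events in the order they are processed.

[U, B, E, J, A, V, L, X]

add V (timestamp 67) → {V:67}
add E (timestamp 74) → {V:67, E:74}
add U (timestamp 26) → {U:26, V:67, E:74}
fire next event → U; now {V:67, E:74}
update E to timestamp 42 → {E:42, V:67}
update E to timestamp 60 → {E:60, V:67}
add B (timestamp 22) → {B:22, E:60, V:67}
fire next event → B; now {E:60, V:67}
add A (timestamp 59) → {A:59, E:60, V:67}
add S (timestamp 78) → {A:59, E:60, V:67, S:78}
update V to timestamp 84 → {A:59, E:60, S:78, V:84}
update S to timestamp 99 → {A:59, E:60, V:84, S:99}
update E to timestamp 35 → {E:35, A:59, V:84, S:99}
fire next event → E; now {A:59, V:84, S:99}
add Z (timestamp 96) → {A:59, V:84, Z:96, S:99}
add J (timestamp 14) → {J:14, A:59, V:84, Z:96, S:99}
fire next event → J; now {A:59, V:84, Z:96, S:99}
fire next event → A; now {V:84, Z:96, S:99}
fire next event → V; now {Z:96, S:99}
add L (timestamp 49) → {L:49, Z:96, S:99}
fire next event → L; now {Z:96, S:99}
add X (timestamp 40) → {X:40, Z:96, S:99}
update X to timestamp 91 → {X:91, Z:96, S:99}
fire next event → X; now {Z:96, S:99}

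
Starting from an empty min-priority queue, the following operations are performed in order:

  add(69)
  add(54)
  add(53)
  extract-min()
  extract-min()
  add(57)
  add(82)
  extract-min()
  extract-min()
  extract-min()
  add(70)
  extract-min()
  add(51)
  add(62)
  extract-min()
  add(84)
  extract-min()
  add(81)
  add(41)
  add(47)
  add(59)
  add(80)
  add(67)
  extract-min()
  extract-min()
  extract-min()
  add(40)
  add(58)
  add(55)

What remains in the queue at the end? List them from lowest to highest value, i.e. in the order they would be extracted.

[40, 55, 58, 67, 80, 81, 84]

insert 69 → {69}
insert 54 → {54, 69}
insert 53 → {53, 54, 69}
extract-min → 53; now {54, 69}
extract-min → 54; now {69}
insert 57 → {57, 69}
insert 82 → {57, 69, 82}
extract-min → 57; now {69, 82}
extract-min → 69; now {82}
extract-min → 82; now {}
insert 70 → {70}
extract-min → 70; now {}
insert 51 → {51}
insert 62 → {51, 62}
extract-min → 51; now {62}
insert 84 → {62, 84}
extract-min → 62; now {84}
insert 81 → {81, 84}
insert 41 → {41, 81, 84}
insert 47 → {41, 47, 81, 84}
insert 59 → {41, 47, 59, 81, 84}
insert 80 → {41, 47, 59, 80, 81, 84}
insert 67 → {41, 47, 59, 67, 80, 81, 84}
extract-min → 41; now {47, 59, 67, 80, 81, 84}
extract-min → 47; now {59, 67, 80, 81, 84}
extract-min → 59; now {67, 80, 81, 84}
insert 40 → {40, 67, 80, 81, 84}
insert 58 → {40, 58, 67, 80, 81, 84}
insert 55 → {40, 55, 58, 67, 80, 81, 84}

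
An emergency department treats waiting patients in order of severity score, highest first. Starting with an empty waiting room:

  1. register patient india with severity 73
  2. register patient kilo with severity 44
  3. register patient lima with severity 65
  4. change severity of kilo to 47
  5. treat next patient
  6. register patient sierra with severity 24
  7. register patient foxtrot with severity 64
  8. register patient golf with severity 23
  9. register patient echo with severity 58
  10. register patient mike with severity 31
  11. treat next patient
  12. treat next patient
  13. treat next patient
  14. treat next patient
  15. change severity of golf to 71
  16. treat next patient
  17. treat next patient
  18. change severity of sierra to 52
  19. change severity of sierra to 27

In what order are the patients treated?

[india, lima, foxtrot, echo, kilo, golf, mike]

add india (severity 73) → {india:73}
add kilo (severity 44) → {india:73, kilo:44}
add lima (severity 65) → {india:73, lima:65, kilo:44}
update kilo to severity 47 → {india:73, lima:65, kilo:47}
treat next patient → india; now {lima:65, kilo:47}
add sierra (severity 24) → {lima:65, kilo:47, sierra:24}
add foxtrot (severity 64) → {lima:65, foxtrot:64, kilo:47, sierra:24}
add golf (severity 23) → {lima:65, foxtrot:64, kilo:47, sierra:24, golf:23}
add echo (severity 58) → {lima:65, foxtrot:64, echo:58, kilo:47, sierra:24, golf:23}
add mike (severity 31) → {lima:65, foxtrot:64, echo:58, kilo:47, mike:31, sierra:24, golf:23}
treat next patient → lima; now {foxtrot:64, echo:58, kilo:47, mike:31, sierra:24, golf:23}
treat next patient → foxtrot; now {echo:58, kilo:47, mike:31, sierra:24, golf:23}
treat next patient → echo; now {kilo:47, mike:31, sierra:24, golf:23}
treat next patient → kilo; now {mike:31, sierra:24, golf:23}
update golf to severity 71 → {golf:71, mike:31, sierra:24}
treat next patient → golf; now {mike:31, sierra:24}
treat next patient → mike; now {sierra:24}
update sierra to severity 52 → {sierra:52}
update sierra to severity 27 → {sierra:27}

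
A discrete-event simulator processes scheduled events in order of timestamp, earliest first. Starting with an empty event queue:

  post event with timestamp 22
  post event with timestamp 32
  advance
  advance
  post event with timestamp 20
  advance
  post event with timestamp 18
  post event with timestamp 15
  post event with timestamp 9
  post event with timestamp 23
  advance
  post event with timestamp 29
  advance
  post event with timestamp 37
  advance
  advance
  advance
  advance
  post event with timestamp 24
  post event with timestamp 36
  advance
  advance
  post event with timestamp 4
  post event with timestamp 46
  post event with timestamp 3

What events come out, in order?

insert 22 → {22}
insert 32 → {22, 32}
advance → 22; now {32}
advance → 32; now {}
insert 20 → {20}
advance → 20; now {}
insert 18 → {18}
insert 15 → {15, 18}
insert 9 → {9, 15, 18}
insert 23 → {9, 15, 18, 23}
advance → 9; now {15, 18, 23}
insert 29 → {15, 18, 23, 29}
advance → 15; now {18, 23, 29}
insert 37 → {18, 23, 29, 37}
advance → 18; now {23, 29, 37}
advance → 23; now {29, 37}
advance → 29; now {37}
advance → 37; now {}
insert 24 → {24}
insert 36 → {24, 36}
advance → 24; now {36}
advance → 36; now {}
insert 4 → {4}
insert 46 → {4, 46}
insert 3 → {3, 4, 46}

22, 32, 20, 9, 15, 18, 23, 29, 37, 24, 36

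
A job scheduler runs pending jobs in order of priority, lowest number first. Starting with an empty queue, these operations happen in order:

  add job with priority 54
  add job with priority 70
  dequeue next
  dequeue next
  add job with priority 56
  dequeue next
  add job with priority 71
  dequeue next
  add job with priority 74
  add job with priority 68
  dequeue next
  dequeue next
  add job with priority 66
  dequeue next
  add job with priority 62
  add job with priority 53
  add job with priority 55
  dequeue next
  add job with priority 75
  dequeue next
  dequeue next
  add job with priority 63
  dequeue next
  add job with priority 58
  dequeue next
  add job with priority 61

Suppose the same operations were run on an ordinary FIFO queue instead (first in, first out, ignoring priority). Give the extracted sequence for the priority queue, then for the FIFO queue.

priority queue: 54, 70, 56, 71, 68, 74, 66, 53, 55, 62, 63, 58; FIFO queue: 54 → 70 → 56 → 71 → 74 → 68 → 66 → 62 → 53 → 55 → 75 → 63

insert 54 → {54}
insert 70 → {54, 70}
dequeue next → 54; now {70}
dequeue next → 70; now {}
insert 56 → {56}
dequeue next → 56; now {}
insert 71 → {71}
dequeue next → 71; now {}
insert 74 → {74}
insert 68 → {68, 74}
dequeue next → 68; now {74}
dequeue next → 74; now {}
insert 66 → {66}
dequeue next → 66; now {}
insert 62 → {62}
insert 53 → {53, 62}
insert 55 → {53, 55, 62}
dequeue next → 53; now {55, 62}
insert 75 → {55, 62, 75}
dequeue next → 55; now {62, 75}
dequeue next → 62; now {75}
insert 63 → {63, 75}
dequeue next → 63; now {75}
insert 58 → {58, 75}
dequeue next → 58; now {75}
insert 61 → {61, 75}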